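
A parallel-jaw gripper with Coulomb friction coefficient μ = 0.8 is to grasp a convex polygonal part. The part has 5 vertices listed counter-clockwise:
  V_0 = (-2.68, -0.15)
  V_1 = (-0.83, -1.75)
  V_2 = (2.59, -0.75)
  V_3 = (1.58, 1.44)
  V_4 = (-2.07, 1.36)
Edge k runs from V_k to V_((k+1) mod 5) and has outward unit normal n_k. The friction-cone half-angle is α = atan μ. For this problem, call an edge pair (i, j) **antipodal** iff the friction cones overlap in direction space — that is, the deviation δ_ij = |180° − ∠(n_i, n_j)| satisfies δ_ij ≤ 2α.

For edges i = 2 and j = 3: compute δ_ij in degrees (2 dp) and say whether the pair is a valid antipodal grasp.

δ = 113.50°, invalid

α = atan 0.8 = 38.66°;  2α = 77.32°
edge 2: e_2 = (-1.01, +2.19);  n_2 = (+0.9081, +0.4188)
edge 3: e_3 = (-3.65, -0.08);  n_3 = (-0.0219, +0.9998)
∠(n_2, n_3) = 66.50°
δ = |180° − 66.50°| = 113.50°
113.50° > 2α = 77.32°  →  invalid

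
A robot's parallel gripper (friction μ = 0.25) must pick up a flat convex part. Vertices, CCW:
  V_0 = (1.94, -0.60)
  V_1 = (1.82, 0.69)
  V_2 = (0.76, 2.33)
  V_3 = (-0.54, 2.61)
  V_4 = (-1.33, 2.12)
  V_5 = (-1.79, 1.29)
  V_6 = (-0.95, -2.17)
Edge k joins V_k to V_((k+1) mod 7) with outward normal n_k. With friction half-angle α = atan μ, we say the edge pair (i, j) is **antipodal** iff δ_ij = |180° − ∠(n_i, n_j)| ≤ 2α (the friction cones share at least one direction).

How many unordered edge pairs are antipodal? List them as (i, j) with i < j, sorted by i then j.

count = 3; pairs: (0,5), (1,5), (3,6)

α = atan 0.25 = 14.04°;  2α = 28.07°
n_0 = (+0.9957, +0.0926)
n_1 = (+0.8398, +0.5428)
n_2 = (+0.2106, +0.9776)
n_3 = (-0.5271, +0.8498)
n_4 = (-0.8747, +0.4847)
n_5 = (-0.9718, -0.2359)
n_6 = (+0.4774, -0.8787)
  (0,1): δ = 152.44°  ·
  (0,2): δ = 107.47°  ·
  (0,3): δ = 63.51°  ·
  (0,4): δ = 34.31°  ·
  (0,5): δ = 8.33°  ✓
  (0,6): δ = 113.20°  ·
  (1,2): δ = 135.03°  ·
  (1,3): δ = 91.07°  ·
  (1,4): δ = 61.87°  ·
  (1,5): δ = 19.23°  ✓
  (1,6): δ = 85.64°  ·
  (2,3): δ = 136.04°  ·
  (2,4): δ = 106.84°  ·
  (2,5): δ = 64.20°  ·
  (2,6): δ = 40.67°  ·
  (3,4): δ = 150.81°  ·
  (3,5): δ = 108.16°  ·
  (3,6): δ = 3.30°  ✓
  (4,5): δ = 137.36°  ·
  (4,6): δ = 32.49°  ·
  (5,6): δ = 75.13°  ·
antipodal pairs: 3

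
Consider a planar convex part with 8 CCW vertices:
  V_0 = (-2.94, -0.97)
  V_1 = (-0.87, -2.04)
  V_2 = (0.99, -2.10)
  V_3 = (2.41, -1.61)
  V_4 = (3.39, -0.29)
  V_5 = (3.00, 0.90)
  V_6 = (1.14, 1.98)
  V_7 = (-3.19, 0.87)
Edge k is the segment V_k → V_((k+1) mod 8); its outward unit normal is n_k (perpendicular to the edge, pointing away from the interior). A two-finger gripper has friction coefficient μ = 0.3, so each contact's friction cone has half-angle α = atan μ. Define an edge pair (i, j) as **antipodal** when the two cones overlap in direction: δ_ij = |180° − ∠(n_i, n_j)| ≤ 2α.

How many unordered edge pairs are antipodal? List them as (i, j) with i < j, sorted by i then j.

α = atan 0.3 = 16.70°;  2α = 33.40°
n_0 = (-0.4592, -0.8883)
n_1 = (-0.0322, -0.9995)
n_2 = (+0.3262, -0.9453)
n_3 = (+0.8029, -0.5961)
n_4 = (+0.9503, +0.3114)
n_5 = (+0.5021, +0.8648)
n_6 = (-0.2483, +0.9687)
n_7 = (-0.9909, -0.1346)
  (0,1): δ = 154.51°  ·
  (0,2): δ = 133.63°  ·
  (0,3): δ = 99.26°  ·
  (0,4): δ = 44.52°  ·
  (0,5): δ = 2.81°  ✓
  (0,6): δ = 41.71°  ·
  (0,7): δ = 125.07°  ·
  (1,2): δ = 159.11°  ·
  (1,3): δ = 124.74°  ·
  (1,4): δ = 70.01°  ·
  (1,5): δ = 28.29°  ✓
  (1,6): δ = 16.23°  ✓
  (1,7): δ = 99.58°  ·
  (2,3): δ = 145.63°  ·
  (2,4): δ = 90.89°  ·
  (2,5): δ = 49.18°  ·
  (2,6): δ = 4.66°  ✓
  (2,7): δ = 78.70°  ·
  (3,4): δ = 125.26°  ·
  (3,5): δ = 83.55°  ·
  (3,6): δ = 39.03°  ·
  (3,7): δ = 44.33°  ·
  (4,5): δ = 138.29°  ·
  (4,6): δ = 93.77°  ·
  (4,7): δ = 10.41°  ✓
  (5,6): δ = 135.48°  ·
  (5,7): δ = 52.12°  ·
  (6,7): δ = 96.64°  ·
antipodal pairs: 5

count = 5; pairs: (0,5), (1,5), (1,6), (2,6), (4,7)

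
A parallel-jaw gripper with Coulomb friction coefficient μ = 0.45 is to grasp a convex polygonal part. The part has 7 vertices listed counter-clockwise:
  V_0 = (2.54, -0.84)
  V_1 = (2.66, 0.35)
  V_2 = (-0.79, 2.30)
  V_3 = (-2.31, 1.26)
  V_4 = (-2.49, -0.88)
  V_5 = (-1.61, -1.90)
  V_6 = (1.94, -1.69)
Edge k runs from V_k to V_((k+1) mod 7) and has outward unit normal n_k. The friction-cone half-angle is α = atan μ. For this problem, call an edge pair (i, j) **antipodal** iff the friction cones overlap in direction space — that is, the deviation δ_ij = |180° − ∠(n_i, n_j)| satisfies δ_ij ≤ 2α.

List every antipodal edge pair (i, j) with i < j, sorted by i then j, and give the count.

α = atan 0.45 = 24.23°;  2α = 48.46°
n_0 = (+0.9950, -0.1003)
n_1 = (+0.4921, +0.8706)
n_2 = (-0.5647, +0.8253)
n_3 = (-0.9965, +0.0838)
n_4 = (-0.7572, -0.6532)
n_5 = (+0.0591, -0.9983)
n_6 = (+0.8170, -0.5767)
  (0,1): δ = 113.72°  ·
  (0,2): δ = 49.86°  ·
  (0,3): δ = 0.95°  ✓
  (0,4): δ = 46.54°  ✓
  (0,5): δ = 99.14°  ·
  (0,6): δ = 150.54°  ·
  (1,2): δ = 116.14°  ·
  (1,3): δ = 65.33°  ·
  (1,4): δ = 19.74°  ✓
  (1,5): δ = 32.86°  ✓
  (1,6): δ = 84.26°  ·
  (2,3): δ = 129.19°  ·
  (2,4): δ = 83.59°  ·
  (2,5): δ = 30.99°  ✓
  (2,6): δ = 20.40°  ✓
  (3,4): δ = 134.41°  ·
  (3,5): δ = 81.81°  ·
  (3,6): δ = 30.41°  ✓
  (4,5): δ = 127.40°  ·
  (4,6): δ = 76.00°  ·
  (5,6): δ = 128.60°  ·
antipodal pairs: 7

count = 7; pairs: (0,3), (0,4), (1,4), (1,5), (2,5), (2,6), (3,6)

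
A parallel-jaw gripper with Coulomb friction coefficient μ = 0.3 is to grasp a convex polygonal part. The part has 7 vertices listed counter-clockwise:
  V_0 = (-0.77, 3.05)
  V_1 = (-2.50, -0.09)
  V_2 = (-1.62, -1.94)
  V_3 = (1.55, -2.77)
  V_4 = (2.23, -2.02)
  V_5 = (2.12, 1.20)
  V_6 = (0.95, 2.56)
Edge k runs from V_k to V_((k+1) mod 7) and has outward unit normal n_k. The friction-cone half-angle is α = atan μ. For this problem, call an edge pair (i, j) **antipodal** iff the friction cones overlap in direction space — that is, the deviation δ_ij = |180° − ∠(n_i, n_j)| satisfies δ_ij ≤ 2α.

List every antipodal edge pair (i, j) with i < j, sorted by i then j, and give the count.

count = 5; pairs: (0,3), (0,4), (1,4), (1,5), (2,6)

α = atan 0.3 = 16.70°;  2α = 33.40°
n_0 = (-0.8759, +0.4826)
n_1 = (-0.9030, -0.4296)
n_2 = (-0.2533, -0.9674)
n_3 = (+0.7408, -0.6717)
n_4 = (+0.9994, +0.0341)
n_5 = (+0.7581, +0.6522)
n_6 = (+0.2740, +0.9617)
  (0,1): δ = 125.71°  ·
  (0,2): δ = 75.82°  ·
  (0,3): δ = 13.34°  ✓
  (0,4): δ = 30.81°  ✓
  (0,5): δ = 69.56°  ·
  (0,6): δ = 102.95°  ·
  (1,2): δ = 130.11°  ·
  (1,3): δ = 67.64°  ·
  (1,4): δ = 23.48°  ✓
  (1,5): δ = 15.27°  ✓
  (1,6): δ = 48.66°  ·
  (2,3): δ = 117.53°  ·
  (2,4): δ = 73.37°  ·
  (2,5): δ = 34.62°  ·
  (2,6): δ = 1.23°  ✓
  (3,4): δ = 135.85°  ·
  (3,5): δ = 97.10°  ·
  (3,6): δ = 63.70°  ·
  (4,5): δ = 141.25°  ·
  (4,6): δ = 107.86°  ·
  (5,6): δ = 146.61°  ·
antipodal pairs: 5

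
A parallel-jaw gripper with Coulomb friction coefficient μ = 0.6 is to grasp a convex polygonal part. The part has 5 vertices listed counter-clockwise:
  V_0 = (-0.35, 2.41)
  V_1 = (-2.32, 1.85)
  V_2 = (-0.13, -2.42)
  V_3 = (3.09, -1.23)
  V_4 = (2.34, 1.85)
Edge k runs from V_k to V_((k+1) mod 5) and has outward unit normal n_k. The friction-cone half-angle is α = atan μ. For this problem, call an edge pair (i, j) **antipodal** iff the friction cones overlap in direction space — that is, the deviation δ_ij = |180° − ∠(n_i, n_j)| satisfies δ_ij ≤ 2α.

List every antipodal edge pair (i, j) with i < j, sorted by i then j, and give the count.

count = 4; pairs: (0,2), (1,3), (1,4), (2,4)

α = atan 0.6 = 30.96°;  2α = 61.93°
n_0 = (-0.2734, +0.9619)
n_1 = (-0.8898, -0.4564)
n_2 = (+0.3467, -0.9380)
n_3 = (+0.9716, +0.2366)
n_4 = (+0.2038, +0.9790)
  (0,1): δ = 78.72°  ·
  (0,2): δ = 4.41°  ✓
  (0,3): δ = 87.82°  ·
  (0,4): δ = 152.37°  ·
  (1,2): δ = 96.87°  ·
  (1,3): δ = 13.47°  ✓
  (1,4): δ = 51.09°  ✓
  (2,3): δ = 96.60°  ·
  (2,4): δ = 32.04°  ✓
  (3,4): δ = 115.45°  ·
antipodal pairs: 4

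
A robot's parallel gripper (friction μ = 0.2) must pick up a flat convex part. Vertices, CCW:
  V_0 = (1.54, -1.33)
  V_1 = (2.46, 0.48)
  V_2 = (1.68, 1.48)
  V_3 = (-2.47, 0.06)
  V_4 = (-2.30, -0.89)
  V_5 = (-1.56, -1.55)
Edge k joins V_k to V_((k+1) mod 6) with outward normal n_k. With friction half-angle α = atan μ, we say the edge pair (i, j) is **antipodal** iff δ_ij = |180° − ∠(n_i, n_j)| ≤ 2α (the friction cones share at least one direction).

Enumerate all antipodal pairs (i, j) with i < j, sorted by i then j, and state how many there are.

count = 2; pairs: (1,4), (2,5)

α = atan 0.2 = 11.31°;  2α = 22.62°
n_0 = (+0.8915, -0.4531)
n_1 = (+0.7885, +0.6150)
n_2 = (-0.3237, +0.9461)
n_3 = (-0.9844, -0.1761)
n_4 = (-0.6656, -0.7463)
n_5 = (+0.0708, -0.9975)
  (0,1): δ = 115.10°  ·
  (0,2): δ = 44.17°  ·
  (0,3): δ = 37.09°  ·
  (0,4): δ = 75.21°  ·
  (0,5): δ = 121.00°  ·
  (1,2): δ = 109.06°  ·
  (1,3): δ = 27.81°  ·
  (1,4): δ = 10.32°  ✓
  (1,5): δ = 56.11°  ·
  (2,3): δ = 98.74°  ·
  (2,4): δ = 60.62°  ·
  (2,5): δ = 14.83°  ✓
  (3,4): δ = 141.88°  ·
  (3,5): δ = 96.09°  ·
  (4,5): δ = 134.21°  ·
antipodal pairs: 2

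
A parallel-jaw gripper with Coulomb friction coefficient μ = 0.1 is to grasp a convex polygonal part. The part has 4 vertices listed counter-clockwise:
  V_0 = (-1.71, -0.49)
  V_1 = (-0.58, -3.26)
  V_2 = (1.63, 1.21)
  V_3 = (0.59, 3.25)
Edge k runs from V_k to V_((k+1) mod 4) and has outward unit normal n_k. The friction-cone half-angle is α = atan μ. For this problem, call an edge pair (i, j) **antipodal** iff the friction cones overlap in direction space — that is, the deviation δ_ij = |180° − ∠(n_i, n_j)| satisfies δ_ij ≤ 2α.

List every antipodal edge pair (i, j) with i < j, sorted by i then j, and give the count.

α = atan 0.1 = 5.71°;  2α = 11.42°
n_0 = (-0.9259, -0.3777)
n_1 = (+0.8964, -0.4432)
n_2 = (+0.8909, +0.4542)
n_3 = (-0.8518, +0.5238)
  (0,1): δ = 48.50°  ·
  (0,2): δ = 4.82°  ✓
  (0,3): δ = 126.22°  ·
  (1,2): δ = 126.68°  ·
  (1,3): δ = 5.28°  ✓
  (2,3): δ = 58.60°  ·
antipodal pairs: 2

count = 2; pairs: (0,2), (1,3)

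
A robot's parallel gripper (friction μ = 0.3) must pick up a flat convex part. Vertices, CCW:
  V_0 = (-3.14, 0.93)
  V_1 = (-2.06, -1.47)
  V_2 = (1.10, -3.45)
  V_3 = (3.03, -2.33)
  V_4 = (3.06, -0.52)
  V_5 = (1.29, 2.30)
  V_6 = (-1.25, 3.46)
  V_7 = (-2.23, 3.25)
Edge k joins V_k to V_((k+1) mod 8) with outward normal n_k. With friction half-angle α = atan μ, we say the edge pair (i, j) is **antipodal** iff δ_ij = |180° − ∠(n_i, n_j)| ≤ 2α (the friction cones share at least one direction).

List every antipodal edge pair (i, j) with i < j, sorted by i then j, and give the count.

α = atan 0.3 = 16.70°;  2α = 33.40°
n_0 = (-0.9119, -0.4104)
n_1 = (-0.5310, -0.8474)
n_2 = (+0.5019, -0.8649)
n_3 = (+0.9999, -0.0166)
n_4 = (+0.8470, +0.5316)
n_5 = (+0.4154, +0.9096)
n_6 = (-0.2095, +0.9778)
n_7 = (-0.9309, +0.3652)
  (0,1): δ = 146.30°  ·
  (0,2): δ = 84.10°  ·
  (0,3): δ = 25.18°  ✓
  (0,4): δ = 7.89°  ✓
  (0,5): δ = 41.23°  ·
  (0,6): δ = 77.87°  ·
  (0,7): δ = 134.36°  ·
  (1,2): δ = 117.80°  ·
  (1,3): δ = 58.88°  ·
  (1,4): δ = 25.81°  ✓
  (1,5): δ = 7.52°  ✓
  (1,6): δ = 44.17°  ·
  (1,7): δ = 100.65°  ·
  (2,3): δ = 121.08°  ·
  (2,4): δ = 88.01°  ·
  (2,5): δ = 54.67°  ·
  (2,6): δ = 18.03°  ✓
  (2,7): δ = 38.46°  ·
  (3,4): δ = 146.94°  ·
  (3,5): δ = 113.60°  ·
  (3,6): δ = 76.96°  ·
  (3,7): δ = 20.47°  ✓
  (4,5): δ = 146.66°  ·
  (4,6): δ = 110.02°  ·
  (4,7): δ = 53.53°  ·
  (5,6): δ = 143.36°  ·
  (5,7): δ = 86.87°  ·
  (6,7): δ = 123.51°  ·
antipodal pairs: 6

count = 6; pairs: (0,3), (0,4), (1,4), (1,5), (2,6), (3,7)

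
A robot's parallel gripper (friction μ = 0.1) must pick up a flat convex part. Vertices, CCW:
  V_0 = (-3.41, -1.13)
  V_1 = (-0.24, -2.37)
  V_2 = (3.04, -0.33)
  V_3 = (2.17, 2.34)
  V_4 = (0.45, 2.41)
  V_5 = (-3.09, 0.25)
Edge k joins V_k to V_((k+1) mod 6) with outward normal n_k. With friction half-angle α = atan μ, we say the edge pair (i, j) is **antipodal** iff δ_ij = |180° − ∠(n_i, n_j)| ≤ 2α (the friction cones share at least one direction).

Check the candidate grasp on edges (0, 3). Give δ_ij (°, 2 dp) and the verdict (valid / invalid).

δ = 19.03°, invalid

α = atan 0.1 = 5.71°;  2α = 11.42°
edge 0: e_0 = (+3.17, -1.24);  n_0 = (-0.3643, -0.9313)
edge 3: e_3 = (-1.72, +0.07);  n_3 = (+0.0407, +0.9992)
∠(n_0, n_3) = 160.97°
δ = |180° − 160.97°| = 19.03°
19.03° > 2α = 11.42°  →  invalid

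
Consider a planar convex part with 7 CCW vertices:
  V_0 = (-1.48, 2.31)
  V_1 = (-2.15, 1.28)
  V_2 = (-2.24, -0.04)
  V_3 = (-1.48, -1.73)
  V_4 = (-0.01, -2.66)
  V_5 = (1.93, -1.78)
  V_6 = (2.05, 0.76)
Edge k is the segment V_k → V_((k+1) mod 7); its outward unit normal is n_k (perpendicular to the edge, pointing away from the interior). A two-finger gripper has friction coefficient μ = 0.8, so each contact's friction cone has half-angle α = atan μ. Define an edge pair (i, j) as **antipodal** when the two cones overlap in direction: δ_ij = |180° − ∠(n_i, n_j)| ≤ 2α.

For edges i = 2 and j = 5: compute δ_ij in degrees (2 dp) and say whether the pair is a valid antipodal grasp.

α = atan 0.8 = 38.66°;  2α = 77.32°
edge 2: e_2 = (+0.76, -1.69);  n_2 = (-0.9120, -0.4101)
edge 5: e_5 = (+0.12, +2.54);  n_5 = (+0.9989, -0.0472)
∠(n_2, n_5) = 153.08°
δ = |180° − 153.08°| = 26.92°
26.92° ≤ 2α = 77.32°  →  valid

δ = 26.92°, valid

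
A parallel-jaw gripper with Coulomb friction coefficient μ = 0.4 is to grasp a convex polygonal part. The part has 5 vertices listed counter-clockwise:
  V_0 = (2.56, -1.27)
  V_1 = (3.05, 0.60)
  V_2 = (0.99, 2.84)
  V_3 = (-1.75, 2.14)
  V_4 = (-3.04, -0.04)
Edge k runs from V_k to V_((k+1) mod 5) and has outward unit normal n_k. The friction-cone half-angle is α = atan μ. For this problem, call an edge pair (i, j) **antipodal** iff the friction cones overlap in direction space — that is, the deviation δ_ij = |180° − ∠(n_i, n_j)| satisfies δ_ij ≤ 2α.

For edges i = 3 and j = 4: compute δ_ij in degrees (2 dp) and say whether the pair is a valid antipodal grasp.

α = atan 0.4 = 21.80°;  2α = 43.60°
edge 3: e_3 = (-1.29, -2.18);  n_3 = (-0.8606, +0.5093)
edge 4: e_4 = (+5.60, -1.23);  n_4 = (-0.2145, -0.9767)
∠(n_3, n_4) = 108.23°
δ = |180° − 108.23°| = 71.77°
71.77° > 2α = 43.60°  →  invalid

δ = 71.77°, invalid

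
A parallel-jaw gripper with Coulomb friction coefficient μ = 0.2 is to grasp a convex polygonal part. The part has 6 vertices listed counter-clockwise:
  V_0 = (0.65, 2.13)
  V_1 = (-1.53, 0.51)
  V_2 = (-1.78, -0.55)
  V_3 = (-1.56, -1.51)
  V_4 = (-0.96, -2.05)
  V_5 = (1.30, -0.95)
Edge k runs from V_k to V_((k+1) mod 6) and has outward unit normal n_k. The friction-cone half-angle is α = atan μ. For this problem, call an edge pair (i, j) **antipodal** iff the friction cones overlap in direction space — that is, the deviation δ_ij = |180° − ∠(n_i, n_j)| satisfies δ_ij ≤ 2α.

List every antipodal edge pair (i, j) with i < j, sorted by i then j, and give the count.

count = 2; pairs: (0,4), (2,5)

α = atan 0.2 = 11.31°;  2α = 22.62°
n_0 = (-0.5965, +0.8026)
n_1 = (-0.9733, +0.2296)
n_2 = (-0.9747, -0.2234)
n_3 = (-0.6690, -0.7433)
n_4 = (+0.4376, -0.8992)
n_5 = (+0.9784, +0.2065)
  (0,1): δ = 139.89°  ·
  (0,2): δ = 113.71°  ·
  (0,3): δ = 78.60°  ·
  (0,4): δ = 10.66°  ✓
  (0,5): δ = 65.30°  ·
  (1,2): δ = 153.82°  ·
  (1,3): δ = 118.72°  ·
  (1,4): δ = 50.78°  ·
  (1,5): δ = 25.19°  ·
  (2,3): δ = 144.89°  ·
  (2,4): δ = 76.95°  ·
  (2,5): δ = 0.99°  ✓
  (3,4): δ = 112.06°  ·
  (3,5): δ = 36.10°  ·
  (4,5): δ = 104.04°  ·
antipodal pairs: 2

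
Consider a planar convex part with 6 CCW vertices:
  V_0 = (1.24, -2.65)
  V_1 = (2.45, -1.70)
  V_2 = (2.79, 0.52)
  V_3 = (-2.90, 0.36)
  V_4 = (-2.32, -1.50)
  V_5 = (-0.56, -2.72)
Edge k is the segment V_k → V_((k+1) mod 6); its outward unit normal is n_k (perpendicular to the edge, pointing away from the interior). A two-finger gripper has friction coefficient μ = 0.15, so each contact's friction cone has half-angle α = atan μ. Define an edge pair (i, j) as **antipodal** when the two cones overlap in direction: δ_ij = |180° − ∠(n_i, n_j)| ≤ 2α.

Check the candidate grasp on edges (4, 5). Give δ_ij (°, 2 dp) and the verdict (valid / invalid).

α = atan 0.15 = 8.53°;  2α = 17.06°
edge 4: e_4 = (+1.76, -1.22);  n_4 = (-0.5697, -0.8219)
edge 5: e_5 = (+1.80, +0.07);  n_5 = (+0.0389, -0.9992)
∠(n_4, n_5) = 36.96°
δ = |180° − 36.96°| = 143.04°
143.04° > 2α = 17.06°  →  invalid

δ = 143.04°, invalid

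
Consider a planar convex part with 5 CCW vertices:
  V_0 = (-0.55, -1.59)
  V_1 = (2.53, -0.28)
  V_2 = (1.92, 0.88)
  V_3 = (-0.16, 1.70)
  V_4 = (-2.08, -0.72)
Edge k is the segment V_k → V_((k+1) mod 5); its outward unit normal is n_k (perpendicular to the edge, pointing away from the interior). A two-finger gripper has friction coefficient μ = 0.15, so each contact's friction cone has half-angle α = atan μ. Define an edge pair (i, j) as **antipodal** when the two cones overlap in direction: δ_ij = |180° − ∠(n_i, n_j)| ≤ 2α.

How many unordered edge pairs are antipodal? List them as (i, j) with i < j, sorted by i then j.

count = 1; pairs: (2,4)

α = atan 0.15 = 8.53°;  2α = 17.06°
n_0 = (+0.3914, -0.9202)
n_1 = (+0.8851, +0.4654)
n_2 = (+0.3668, +0.9303)
n_3 = (-0.7834, +0.6215)
n_4 = (-0.4943, -0.8693)
  (0,1): δ = 85.30°  ·
  (0,2): δ = 44.56°  ·
  (0,3): δ = 28.53°  ·
  (0,4): δ = 127.34°  ·
  (1,2): δ = 139.25°  ·
  (1,3): δ = 66.17°  ·
  (1,4): δ = 32.64°  ·
  (2,3): δ = 106.91°  ·
  (2,4): δ = 8.11°  ✓
  (3,4): δ = 81.20°  ·
antipodal pairs: 1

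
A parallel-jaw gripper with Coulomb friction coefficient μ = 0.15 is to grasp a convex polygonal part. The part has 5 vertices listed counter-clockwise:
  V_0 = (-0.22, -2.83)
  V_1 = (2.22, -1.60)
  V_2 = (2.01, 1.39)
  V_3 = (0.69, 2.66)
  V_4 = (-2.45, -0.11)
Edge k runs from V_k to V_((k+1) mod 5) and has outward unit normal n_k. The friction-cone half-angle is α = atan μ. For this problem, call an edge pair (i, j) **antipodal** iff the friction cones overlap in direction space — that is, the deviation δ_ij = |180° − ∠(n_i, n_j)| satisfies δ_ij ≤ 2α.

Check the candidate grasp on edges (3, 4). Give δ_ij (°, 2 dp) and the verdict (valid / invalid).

δ = 92.07°, invalid

α = atan 0.15 = 8.53°;  2α = 17.06°
edge 3: e_3 = (-3.14, -2.77);  n_3 = (-0.6615, +0.7499)
edge 4: e_4 = (+2.23, -2.72);  n_4 = (-0.7733, -0.6340)
∠(n_3, n_4) = 87.93°
δ = |180° − 87.93°| = 92.07°
92.07° > 2α = 17.06°  →  invalid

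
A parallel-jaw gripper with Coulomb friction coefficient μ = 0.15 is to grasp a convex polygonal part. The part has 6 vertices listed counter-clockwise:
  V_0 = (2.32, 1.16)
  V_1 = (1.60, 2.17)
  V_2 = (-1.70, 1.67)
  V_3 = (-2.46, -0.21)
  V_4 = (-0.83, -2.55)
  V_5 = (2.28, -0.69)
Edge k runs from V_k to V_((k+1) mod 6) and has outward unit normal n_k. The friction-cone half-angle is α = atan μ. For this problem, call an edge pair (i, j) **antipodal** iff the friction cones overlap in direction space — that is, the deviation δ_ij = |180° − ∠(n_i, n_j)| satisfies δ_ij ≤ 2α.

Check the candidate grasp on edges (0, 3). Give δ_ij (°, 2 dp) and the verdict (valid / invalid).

α = atan 0.15 = 8.53°;  2α = 17.06°
edge 0: e_0 = (-0.72, +1.01);  n_0 = (+0.8143, +0.5805)
edge 3: e_3 = (+1.63, -2.34);  n_3 = (-0.8205, -0.5716)
∠(n_0, n_3) = 179.38°
δ = |180° − 179.38°| = 0.62°
0.62° ≤ 2α = 17.06°  →  valid

δ = 0.62°, valid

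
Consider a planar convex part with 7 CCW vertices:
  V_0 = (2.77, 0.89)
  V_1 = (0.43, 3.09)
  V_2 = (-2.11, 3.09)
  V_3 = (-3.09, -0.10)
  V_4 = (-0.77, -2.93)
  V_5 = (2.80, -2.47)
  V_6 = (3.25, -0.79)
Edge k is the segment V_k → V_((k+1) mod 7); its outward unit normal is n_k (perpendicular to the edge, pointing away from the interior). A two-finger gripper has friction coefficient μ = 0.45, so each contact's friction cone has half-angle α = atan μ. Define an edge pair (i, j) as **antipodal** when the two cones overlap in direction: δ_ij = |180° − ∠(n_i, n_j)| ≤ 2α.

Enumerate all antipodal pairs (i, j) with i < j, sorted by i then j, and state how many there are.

α = atan 0.45 = 24.23°;  2α = 48.46°
n_0 = (+0.6850, +0.7286)
n_1 = (+0.0000, +1.0000)
n_2 = (-0.9559, +0.2937)
n_3 = (-0.7733, -0.6340)
n_4 = (+0.1278, -0.9918)
n_5 = (+0.9659, -0.2587)
n_6 = (+0.9615, +0.2747)
  (0,1): δ = 136.77°  ·
  (0,2): δ = 63.84°  ·
  (0,3): δ = 7.42°  ✓
  (0,4): δ = 50.58°  ·
  (0,5): δ = 118.24°  ·
  (0,6): δ = 149.18°  ·
  (1,2): δ = 107.08°  ·
  (1,3): δ = 50.66°  ·
  (1,4): δ = 7.34°  ✓
  (1,5): δ = 75.00°  ·
  (1,6): δ = 105.95°  ·
  (2,3): δ = 123.58°  ·
  (2,4): δ = 65.58°  ·
  (2,5): δ = 2.08°  ✓
  (2,6): δ = 33.02°  ✓
  (3,4): δ = 122.00°  ·
  (3,5): δ = 54.34°  ·
  (3,6): δ = 23.40°  ✓
  (4,5): δ = 112.34°  ·
  (4,6): δ = 81.40°  ·
  (5,6): δ = 149.06°  ·
antipodal pairs: 5

count = 5; pairs: (0,3), (1,4), (2,5), (2,6), (3,6)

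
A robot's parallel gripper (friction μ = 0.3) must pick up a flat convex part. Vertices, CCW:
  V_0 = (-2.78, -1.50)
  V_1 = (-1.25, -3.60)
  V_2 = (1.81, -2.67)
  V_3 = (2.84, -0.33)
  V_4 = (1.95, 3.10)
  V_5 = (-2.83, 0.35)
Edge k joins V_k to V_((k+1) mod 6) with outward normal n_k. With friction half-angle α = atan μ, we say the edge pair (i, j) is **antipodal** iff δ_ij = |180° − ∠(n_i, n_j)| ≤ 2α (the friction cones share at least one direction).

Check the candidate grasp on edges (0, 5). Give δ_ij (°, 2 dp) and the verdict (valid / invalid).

δ = 145.47°, invalid

α = atan 0.3 = 16.70°;  2α = 33.40°
edge 0: e_0 = (+1.53, -2.10);  n_0 = (-0.8082, -0.5889)
edge 5: e_5 = (+0.05, -1.85);  n_5 = (-0.9996, -0.0270)
∠(n_0, n_5) = 34.53°
δ = |180° − 34.53°| = 145.47°
145.47° > 2α = 33.40°  →  invalid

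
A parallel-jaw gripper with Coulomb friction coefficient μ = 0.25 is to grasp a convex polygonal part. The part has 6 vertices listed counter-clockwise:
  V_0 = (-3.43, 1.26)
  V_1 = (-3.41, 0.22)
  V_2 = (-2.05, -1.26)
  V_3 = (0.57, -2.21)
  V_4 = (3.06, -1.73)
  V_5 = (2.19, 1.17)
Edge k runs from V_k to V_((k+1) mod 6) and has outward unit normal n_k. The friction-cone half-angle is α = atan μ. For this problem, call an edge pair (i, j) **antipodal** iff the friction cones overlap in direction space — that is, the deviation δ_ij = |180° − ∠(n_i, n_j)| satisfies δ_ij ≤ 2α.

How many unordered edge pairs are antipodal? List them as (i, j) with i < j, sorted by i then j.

count = 4; pairs: (0,4), (1,4), (2,5), (3,5)

α = atan 0.25 = 14.04°;  2α = 28.07°
n_0 = (-0.9998, -0.0192)
n_1 = (-0.7363, -0.6766)
n_2 = (-0.3409, -0.9401)
n_3 = (+0.1893, -0.9819)
n_4 = (+0.9578, +0.2873)
n_5 = (+0.0160, +0.9999)
  (0,1): δ = 138.52°  ·
  (0,2): δ = 111.03°  ·
  (0,3): δ = 80.19°  ·
  (0,4): δ = 15.60°  ✓
  (0,5): δ = 87.98°  ·
  (1,2): δ = 152.51°  ·
  (1,3): δ = 121.67°  ·
  (1,4): δ = 25.88°  ✓
  (1,5): δ = 46.50°  ·
  (2,3): δ = 149.16°  ·
  (2,4): δ = 53.37°  ·
  (2,5): δ = 19.01°  ✓
  (3,4): δ = 84.21°  ·
  (3,5): δ = 11.83°  ✓
  (4,5): δ = 107.62°  ·
antipodal pairs: 4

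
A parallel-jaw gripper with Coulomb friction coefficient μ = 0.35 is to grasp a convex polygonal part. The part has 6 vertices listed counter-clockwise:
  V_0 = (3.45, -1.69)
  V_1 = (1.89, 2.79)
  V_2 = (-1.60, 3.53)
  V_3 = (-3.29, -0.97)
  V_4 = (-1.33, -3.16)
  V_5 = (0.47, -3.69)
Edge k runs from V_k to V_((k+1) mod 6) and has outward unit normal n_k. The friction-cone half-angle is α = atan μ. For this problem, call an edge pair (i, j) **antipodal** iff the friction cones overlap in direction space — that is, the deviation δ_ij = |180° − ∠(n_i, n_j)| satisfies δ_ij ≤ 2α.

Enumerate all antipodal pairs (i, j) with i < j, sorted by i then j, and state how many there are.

α = atan 0.35 = 19.29°;  2α = 38.58°
n_0 = (+0.9444, +0.3288)
n_1 = (+0.2074, +0.9783)
n_2 = (-0.9362, +0.3516)
n_3 = (-0.7452, -0.6669)
n_4 = (-0.2825, -0.9593)
n_5 = (+0.5573, -0.8303)
  (0,1): δ = 121.17°  ·
  (0,2): δ = 39.78°  ·
  (0,3): δ = 22.63°  ✓
  (0,4): δ = 54.39°  ·
  (0,5): δ = 104.67°  ·
  (1,2): δ = 98.61°  ·
  (1,3): δ = 36.20°  ✓
  (1,4): δ = 4.44°  ✓
  (1,5): δ = 45.84°  ·
  (2,3): δ = 117.59°  ·
  (2,4): δ = 85.82°  ·
  (2,5): δ = 35.55°  ✓
  (3,4): δ = 148.23°  ·
  (3,5): δ = 97.96°  ·
  (4,5): δ = 129.73°  ·
antipodal pairs: 4

count = 4; pairs: (0,3), (1,3), (1,4), (2,5)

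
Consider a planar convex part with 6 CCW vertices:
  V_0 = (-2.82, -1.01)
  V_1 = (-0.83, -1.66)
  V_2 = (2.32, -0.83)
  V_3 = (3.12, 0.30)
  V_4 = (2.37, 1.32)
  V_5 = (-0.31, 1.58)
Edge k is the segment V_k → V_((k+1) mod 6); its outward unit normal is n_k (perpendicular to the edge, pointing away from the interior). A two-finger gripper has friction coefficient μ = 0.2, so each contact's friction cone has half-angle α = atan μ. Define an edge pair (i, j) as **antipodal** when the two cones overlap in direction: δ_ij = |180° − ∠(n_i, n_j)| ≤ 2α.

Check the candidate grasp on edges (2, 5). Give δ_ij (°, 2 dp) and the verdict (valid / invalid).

α = atan 0.2 = 11.31°;  2α = 22.62°
edge 2: e_2 = (+0.80, +1.13);  n_2 = (+0.8162, -0.5778)
edge 5: e_5 = (-2.51, -2.59);  n_5 = (-0.7181, +0.6959)
∠(n_2, n_5) = 171.20°
δ = |180° − 171.20°| = 8.80°
8.80° ≤ 2α = 22.62°  →  valid

δ = 8.80°, valid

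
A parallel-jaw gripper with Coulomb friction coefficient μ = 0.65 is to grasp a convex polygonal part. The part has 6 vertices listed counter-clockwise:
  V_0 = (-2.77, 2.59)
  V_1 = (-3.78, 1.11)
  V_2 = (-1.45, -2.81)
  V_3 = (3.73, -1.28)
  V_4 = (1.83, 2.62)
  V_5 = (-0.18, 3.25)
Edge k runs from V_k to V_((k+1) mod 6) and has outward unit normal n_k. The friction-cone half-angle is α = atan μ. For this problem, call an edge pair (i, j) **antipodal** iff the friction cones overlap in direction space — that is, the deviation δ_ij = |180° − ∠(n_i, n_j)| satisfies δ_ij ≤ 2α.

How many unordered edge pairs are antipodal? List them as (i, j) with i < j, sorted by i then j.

α = atan 0.65 = 33.02°;  2α = 66.05°
n_0 = (-0.8260, +0.5637)
n_1 = (-0.8596, -0.5109)
n_2 = (+0.2833, -0.9590)
n_3 = (+0.8990, +0.4380)
n_4 = (+0.2991, +0.9542)
n_5 = (-0.2469, +0.9690)
  (0,1): δ = 114.96°  ·
  (0,2): δ = 39.23°  ✓
  (0,3): δ = 60.29°  ✓
  (0,4): δ = 106.91°  ·
  (0,5): δ = 138.61°  ·
  (1,2): δ = 104.27°  ·
  (1,3): δ = 4.75°  ✓
  (1,4): δ = 41.87°  ✓
  (1,5): δ = 73.57°  ·
  (2,3): δ = 80.48°  ·
  (2,4): δ = 33.86°  ✓
  (2,5): δ = 2.16°  ✓
  (3,4): δ = 133.38°  ·
  (3,5): δ = 101.68°  ·
  (4,5): δ = 148.30°  ·
antipodal pairs: 6

count = 6; pairs: (0,2), (0,3), (1,3), (1,4), (2,4), (2,5)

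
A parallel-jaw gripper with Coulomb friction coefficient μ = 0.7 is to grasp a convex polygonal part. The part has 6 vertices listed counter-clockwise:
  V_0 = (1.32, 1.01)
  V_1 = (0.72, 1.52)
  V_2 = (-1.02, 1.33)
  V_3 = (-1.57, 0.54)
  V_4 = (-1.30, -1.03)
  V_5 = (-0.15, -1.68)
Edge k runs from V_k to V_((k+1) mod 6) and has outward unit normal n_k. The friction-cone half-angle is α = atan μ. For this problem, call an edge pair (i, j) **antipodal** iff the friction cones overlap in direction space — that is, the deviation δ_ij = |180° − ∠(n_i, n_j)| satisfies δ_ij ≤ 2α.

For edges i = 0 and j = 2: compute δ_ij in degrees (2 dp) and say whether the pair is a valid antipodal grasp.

δ = 84.48°, invalid

α = atan 0.7 = 34.99°;  2α = 69.98°
edge 0: e_0 = (-0.60, +0.51);  n_0 = (+0.6476, +0.7619)
edge 2: e_2 = (-0.55, -0.79);  n_2 = (-0.8207, +0.5714)
∠(n_0, n_2) = 95.52°
δ = |180° − 95.52°| = 84.48°
84.48° > 2α = 69.98°  →  invalid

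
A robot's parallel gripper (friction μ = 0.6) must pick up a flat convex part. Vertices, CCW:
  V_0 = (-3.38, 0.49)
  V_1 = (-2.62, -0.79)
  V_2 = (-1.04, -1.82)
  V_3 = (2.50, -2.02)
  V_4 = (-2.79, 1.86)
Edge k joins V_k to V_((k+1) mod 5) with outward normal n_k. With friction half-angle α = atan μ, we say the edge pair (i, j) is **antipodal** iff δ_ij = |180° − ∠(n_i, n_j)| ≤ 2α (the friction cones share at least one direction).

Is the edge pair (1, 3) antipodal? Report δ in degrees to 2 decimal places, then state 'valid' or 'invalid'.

δ = 3.16°, valid

α = atan 0.6 = 30.96°;  2α = 61.93°
edge 1: e_1 = (+1.58, -1.03);  n_1 = (-0.5461, -0.8377)
edge 3: e_3 = (-5.29, +3.88);  n_3 = (+0.5914, +0.8064)
∠(n_1, n_3) = 176.84°
δ = |180° − 176.84°| = 3.16°
3.16° ≤ 2α = 61.93°  →  valid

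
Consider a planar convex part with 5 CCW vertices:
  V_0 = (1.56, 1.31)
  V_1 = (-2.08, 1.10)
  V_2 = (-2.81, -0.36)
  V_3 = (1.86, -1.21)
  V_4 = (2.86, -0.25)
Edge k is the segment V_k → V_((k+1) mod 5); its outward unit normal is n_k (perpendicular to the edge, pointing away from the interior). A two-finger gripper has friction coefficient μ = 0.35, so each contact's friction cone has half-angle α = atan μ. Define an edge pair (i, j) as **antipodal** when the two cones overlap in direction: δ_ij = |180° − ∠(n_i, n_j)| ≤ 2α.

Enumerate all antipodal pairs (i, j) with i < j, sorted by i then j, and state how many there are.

α = atan 0.35 = 19.29°;  2α = 38.58°
n_0 = (-0.0576, +0.9983)
n_1 = (-0.8944, +0.4472)
n_2 = (-0.1791, -0.9838)
n_3 = (+0.6925, -0.7214)
n_4 = (+0.7682, +0.6402)
  (0,1): δ = 119.87°  ·
  (0,2): δ = 13.62°  ✓
  (0,3): δ = 40.53°  ·
  (0,4): δ = 126.50°  ·
  (1,2): δ = 73.75°  ·
  (1,3): δ = 19.60°  ✓
  (1,4): δ = 66.37°  ·
  (2,3): δ = 125.85°  ·
  (2,4): δ = 39.88°  ·
  (3,4): δ = 94.03°  ·
antipodal pairs: 2

count = 2; pairs: (0,2), (1,3)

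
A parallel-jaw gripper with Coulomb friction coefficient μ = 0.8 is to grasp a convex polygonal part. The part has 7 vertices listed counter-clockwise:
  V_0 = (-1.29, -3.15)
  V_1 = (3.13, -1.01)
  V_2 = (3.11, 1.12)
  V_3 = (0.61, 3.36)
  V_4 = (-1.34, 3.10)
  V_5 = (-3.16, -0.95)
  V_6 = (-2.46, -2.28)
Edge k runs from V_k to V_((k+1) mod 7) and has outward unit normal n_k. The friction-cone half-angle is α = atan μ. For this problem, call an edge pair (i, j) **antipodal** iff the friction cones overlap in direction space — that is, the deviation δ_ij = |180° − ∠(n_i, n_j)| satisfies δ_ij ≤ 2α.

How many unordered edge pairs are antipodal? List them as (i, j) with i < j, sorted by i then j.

α = atan 0.8 = 38.66°;  2α = 77.32°
n_0 = (+0.4358, -0.9001)
n_1 = (+1.0000, +0.0094)
n_2 = (+0.6673, +0.7448)
n_3 = (-0.1322, +0.9912)
n_4 = (-0.9121, +0.4099)
n_5 = (-0.8849, -0.4657)
n_6 = (-0.5967, -0.8025)
  (0,1): δ = 115.30°  ·
  (0,2): δ = 67.69°  ✓
  (0,3): δ = 18.24°  ✓
  (0,4): δ = 39.97°  ✓
  (0,5): δ = 91.92°  ·
  (0,6): δ = 117.53°  ·
  (1,2): δ = 132.40°  ·
  (1,3): δ = 82.94°  ·
  (1,4): δ = 24.74°  ✓
  (1,5): δ = 27.22°  ✓
  (1,6): δ = 52.83°  ✓
  (2,3): δ = 130.55°  ·
  (2,4): δ = 72.34°  ✓
  (2,5): δ = 20.38°  ✓
  (2,6): δ = 5.23°  ✓
  (3,4): δ = 121.79°  ·
  (3,5): δ = 69.84°  ✓
  (3,6): δ = 44.23°  ✓
  (4,5): δ = 128.04°  ·
  (4,6): δ = 102.44°  ·
  (5,6): δ = 154.39°  ·
antipodal pairs: 11

count = 11; pairs: (0,2), (0,3), (0,4), (1,4), (1,5), (1,6), (2,4), (2,5), (2,6), (3,5), (3,6)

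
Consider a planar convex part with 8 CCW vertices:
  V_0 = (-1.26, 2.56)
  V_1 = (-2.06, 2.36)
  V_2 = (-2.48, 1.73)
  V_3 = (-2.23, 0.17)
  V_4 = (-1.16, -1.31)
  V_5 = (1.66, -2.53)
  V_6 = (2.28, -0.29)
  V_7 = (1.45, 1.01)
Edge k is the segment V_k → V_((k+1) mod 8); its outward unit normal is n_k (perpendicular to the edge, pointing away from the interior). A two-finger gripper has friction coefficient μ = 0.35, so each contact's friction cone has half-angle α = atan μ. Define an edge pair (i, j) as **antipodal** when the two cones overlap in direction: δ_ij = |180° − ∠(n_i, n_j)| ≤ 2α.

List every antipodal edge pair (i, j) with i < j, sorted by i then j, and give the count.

α = atan 0.35 = 19.29°;  2α = 38.58°
n_0 = (-0.2425, +0.9701)
n_1 = (-0.8321, +0.5547)
n_2 = (-0.9874, -0.1582)
n_3 = (-0.8104, -0.5859)
n_4 = (-0.3971, -0.9178)
n_5 = (+0.9638, -0.2668)
n_6 = (+0.8429, +0.5381)
n_7 = (+0.4965, +0.8680)
  (0,1): δ = 137.73°  ·
  (0,2): δ = 94.93°  ·
  (0,3): δ = 68.17°  ·
  (0,4): δ = 37.43°  ✓
  (0,5): δ = 60.49°  ·
  (0,6): δ = 108.52°  ·
  (0,7): δ = 136.20°  ·
  (1,2): δ = 137.21°  ·
  (1,3): δ = 110.44°  ·
  (1,4): δ = 79.70°  ·
  (1,5): δ = 18.22°  ✓
  (1,6): δ = 66.25°  ·
  (1,7): δ = 93.92°  ·
  (2,3): δ = 153.24°  ·
  (2,4): δ = 122.50°  ·
  (2,5): δ = 24.58°  ✓
  (2,6): δ = 23.45°  ✓
  (2,7): δ = 51.13°  ·
  (3,4): δ = 149.26°  ·
  (3,5): δ = 51.34°  ·
  (3,6): δ = 3.31°  ✓
  (3,7): δ = 24.37°  ✓
  (4,5): δ = 82.08°  ·
  (4,6): δ = 34.05°  ✓
  (4,7): δ = 6.37°  ✓
  (5,6): δ = 131.97°  ·
  (5,7): δ = 104.30°  ·
  (6,7): δ = 152.32°  ·
antipodal pairs: 8

count = 8; pairs: (0,4), (1,5), (2,5), (2,6), (3,6), (3,7), (4,6), (4,7)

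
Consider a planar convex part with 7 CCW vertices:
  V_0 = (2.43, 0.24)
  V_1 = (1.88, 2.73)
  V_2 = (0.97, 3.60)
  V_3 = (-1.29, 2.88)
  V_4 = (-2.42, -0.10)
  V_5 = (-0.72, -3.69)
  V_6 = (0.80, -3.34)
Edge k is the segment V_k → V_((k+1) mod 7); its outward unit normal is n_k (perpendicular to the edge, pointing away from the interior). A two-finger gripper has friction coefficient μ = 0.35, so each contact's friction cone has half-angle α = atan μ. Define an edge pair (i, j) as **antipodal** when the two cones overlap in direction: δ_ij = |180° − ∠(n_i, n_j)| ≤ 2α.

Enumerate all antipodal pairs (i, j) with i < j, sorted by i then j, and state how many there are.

count = 5; pairs: (0,3), (0,4), (1,4), (2,5), (3,6)

α = atan 0.35 = 19.29°;  2α = 38.58°
n_0 = (+0.9765, +0.2157)
n_1 = (+0.6910, +0.7228)
n_2 = (-0.3036, +0.9528)
n_3 = (-0.9350, +0.3546)
n_4 = (-0.9038, -0.4280)
n_5 = (+0.2244, -0.9745)
n_6 = (+0.9101, -0.4144)
  (0,1): δ = 146.17°  ·
  (0,2): δ = 84.78°  ·
  (0,3): δ = 33.22°  ✓
  (0,4): δ = 12.88°  ✓
  (0,5): δ = 90.51°  ·
  (0,6): δ = 143.06°  ·
  (1,2): δ = 118.62°  ·
  (1,3): δ = 67.05°  ·
  (1,4): δ = 20.95°  ✓
  (1,5): δ = 56.68°  ·
  (1,6): δ = 109.23°  ·
  (2,3): δ = 128.44°  ·
  (2,4): δ = 82.33°  ·
  (2,5): δ = 4.70°  ✓
  (2,6): δ = 47.85°  ·
  (3,4): δ = 133.89°  ·
  (3,5): δ = 56.27°  ·
  (3,6): δ = 3.71°  ✓
  (4,5): δ = 102.37°  ·
  (4,6): δ = 49.82°  ·
  (5,6): δ = 127.45°  ·
antipodal pairs: 5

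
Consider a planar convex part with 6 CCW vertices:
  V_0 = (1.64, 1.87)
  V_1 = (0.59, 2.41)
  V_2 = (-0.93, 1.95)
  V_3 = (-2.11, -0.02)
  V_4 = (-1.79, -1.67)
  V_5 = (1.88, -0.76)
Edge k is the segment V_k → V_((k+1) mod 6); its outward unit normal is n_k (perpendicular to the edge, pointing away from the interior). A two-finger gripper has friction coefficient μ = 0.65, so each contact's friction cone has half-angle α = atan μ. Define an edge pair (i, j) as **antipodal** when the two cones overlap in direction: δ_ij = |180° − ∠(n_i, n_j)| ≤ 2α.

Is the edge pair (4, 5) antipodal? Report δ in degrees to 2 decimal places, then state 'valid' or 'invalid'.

δ = 98.71°, invalid

α = atan 0.65 = 33.02°;  2α = 66.05°
edge 4: e_4 = (+3.67, +0.91);  n_4 = (+0.2407, -0.9706)
edge 5: e_5 = (-0.24, +2.63);  n_5 = (+0.9959, +0.0909)
∠(n_4, n_5) = 81.29°
δ = |180° − 81.29°| = 98.71°
98.71° > 2α = 66.05°  →  invalid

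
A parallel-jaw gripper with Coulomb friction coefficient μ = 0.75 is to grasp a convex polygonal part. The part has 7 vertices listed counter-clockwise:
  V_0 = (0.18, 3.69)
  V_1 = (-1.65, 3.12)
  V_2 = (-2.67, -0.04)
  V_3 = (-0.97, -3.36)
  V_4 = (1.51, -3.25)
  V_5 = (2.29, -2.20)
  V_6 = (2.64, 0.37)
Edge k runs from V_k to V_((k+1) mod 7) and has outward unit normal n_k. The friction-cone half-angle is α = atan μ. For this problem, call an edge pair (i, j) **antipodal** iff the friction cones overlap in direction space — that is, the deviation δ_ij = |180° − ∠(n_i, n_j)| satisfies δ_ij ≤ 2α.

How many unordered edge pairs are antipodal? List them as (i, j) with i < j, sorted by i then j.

count = 11; pairs: (0,3), (0,4), (0,5), (1,3), (1,4), (1,5), (1,6), (2,4), (2,5), (2,6), (3,6)

α = atan 0.75 = 36.87°;  2α = 73.74°
n_0 = (-0.2974, +0.9548)
n_1 = (-0.9517, +0.3072)
n_2 = (-0.8901, -0.4558)
n_3 = (+0.0443, -0.9990)
n_4 = (+0.8027, -0.5963)
n_5 = (+0.9909, -0.1349)
n_6 = (+0.8035, +0.5953)
  (0,1): δ = 125.19°  ·
  (0,2): δ = 80.19°  ·
  (0,3): δ = 14.76°  ✓
  (0,4): δ = 36.09°  ✓
  (0,5): δ = 64.94°  ✓
  (0,6): δ = 109.24°  ·
  (1,2): δ = 135.00°  ·
  (1,3): δ = 69.57°  ✓
  (1,4): δ = 18.72°  ✓
  (1,5): δ = 10.13°  ✓
  (1,6): δ = 54.43°  ✓
  (2,3): δ = 114.57°  ·
  (2,4): δ = 63.72°  ✓
  (2,5): δ = 34.87°  ✓
  (2,6): δ = 9.42°  ✓
  (3,4): δ = 129.15°  ·
  (3,5): δ = 100.29°  ·
  (3,6): δ = 56.00°  ✓
  (4,5): δ = 151.15°  ·
  (4,6): δ = 106.86°  ·
  (5,6): δ = 135.71°  ·
antipodal pairs: 11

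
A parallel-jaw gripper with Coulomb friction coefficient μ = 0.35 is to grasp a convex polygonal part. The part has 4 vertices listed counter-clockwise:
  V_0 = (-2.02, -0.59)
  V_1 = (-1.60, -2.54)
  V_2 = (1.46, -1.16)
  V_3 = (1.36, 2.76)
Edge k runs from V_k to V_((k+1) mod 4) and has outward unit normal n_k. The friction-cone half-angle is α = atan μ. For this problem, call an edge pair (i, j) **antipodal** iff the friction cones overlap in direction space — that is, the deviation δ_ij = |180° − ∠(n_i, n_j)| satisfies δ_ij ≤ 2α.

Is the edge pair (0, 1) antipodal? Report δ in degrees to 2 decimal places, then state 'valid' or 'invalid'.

δ = 77.88°, invalid

α = atan 0.35 = 19.29°;  2α = 38.58°
edge 0: e_0 = (+0.42, -1.95);  n_0 = (-0.9776, -0.2106)
edge 1: e_1 = (+3.06, +1.38);  n_1 = (+0.4111, -0.9116)
∠(n_0, n_1) = 102.12°
δ = |180° − 102.12°| = 77.88°
77.88° > 2α = 38.58°  →  invalid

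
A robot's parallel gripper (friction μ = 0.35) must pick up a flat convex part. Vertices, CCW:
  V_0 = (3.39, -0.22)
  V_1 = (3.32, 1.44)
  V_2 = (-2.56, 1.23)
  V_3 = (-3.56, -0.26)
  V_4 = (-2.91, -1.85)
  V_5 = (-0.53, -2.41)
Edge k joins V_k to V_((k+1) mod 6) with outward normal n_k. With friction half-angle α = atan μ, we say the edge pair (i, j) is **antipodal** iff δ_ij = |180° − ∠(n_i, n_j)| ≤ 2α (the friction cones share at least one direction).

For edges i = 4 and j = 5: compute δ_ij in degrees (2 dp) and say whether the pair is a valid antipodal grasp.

δ = 137.57°, invalid

α = atan 0.35 = 19.29°;  2α = 38.58°
edge 4: e_4 = (+2.38, -0.56);  n_4 = (-0.2290, -0.9734)
edge 5: e_5 = (+3.92, +2.19);  n_5 = (+0.4877, -0.8730)
∠(n_4, n_5) = 42.43°
δ = |180° − 42.43°| = 137.57°
137.57° > 2α = 38.58°  →  invalid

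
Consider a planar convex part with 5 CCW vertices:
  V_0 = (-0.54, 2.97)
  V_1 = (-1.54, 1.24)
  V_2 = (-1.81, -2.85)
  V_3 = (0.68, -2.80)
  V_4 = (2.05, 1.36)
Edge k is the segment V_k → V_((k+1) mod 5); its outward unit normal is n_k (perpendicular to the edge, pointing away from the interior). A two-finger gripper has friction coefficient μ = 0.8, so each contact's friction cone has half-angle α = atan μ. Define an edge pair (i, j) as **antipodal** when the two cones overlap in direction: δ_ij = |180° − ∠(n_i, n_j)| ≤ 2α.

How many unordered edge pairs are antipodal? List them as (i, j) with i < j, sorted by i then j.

count = 5; pairs: (0,2), (0,3), (1,3), (1,4), (2,4)

α = atan 0.8 = 38.66°;  2α = 77.32°
n_0 = (-0.8658, +0.5004)
n_1 = (-0.9978, +0.0659)
n_2 = (+0.0201, -0.9998)
n_3 = (+0.9498, -0.3128)
n_4 = (+0.5279, +0.8493)
  (0,1): δ = 153.75°  ·
  (0,2): δ = 58.82°  ✓
  (0,3): δ = 11.80°  ✓
  (0,4): δ = 88.16°  ·
  (1,2): δ = 85.07°  ·
  (1,3): δ = 14.45°  ✓
  (1,4): δ = 61.91°  ✓
  (2,3): δ = 109.38°  ·
  (2,4): δ = 33.02°  ✓
  (3,4): δ = 103.64°  ·
antipodal pairs: 5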